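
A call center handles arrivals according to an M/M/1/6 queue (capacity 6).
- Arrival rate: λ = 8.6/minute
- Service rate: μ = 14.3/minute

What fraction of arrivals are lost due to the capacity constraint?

ρ = λ/μ = 8.6/14.3 = 0.6014
P₀ = (1-ρ)/(1-ρ^(K+1)) = (1-0.6014)/(1-0.6014^7) = 0.3986/0.9715 = 0.4103
P_K = P₀×ρ^K = 0.4103 × 0.6014^6 = 0.4103 × 0.04731 = 0.01941
Blocking probability = 1.94%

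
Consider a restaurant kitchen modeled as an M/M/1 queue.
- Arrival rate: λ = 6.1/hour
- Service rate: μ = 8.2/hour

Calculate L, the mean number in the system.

ρ = λ/μ = 6.1/8.2 = 0.7439
For M/M/1: L = λ/(μ-λ)
L = 6.1/(8.2-6.1) = 6.1/2.10
L = 2.9048 orders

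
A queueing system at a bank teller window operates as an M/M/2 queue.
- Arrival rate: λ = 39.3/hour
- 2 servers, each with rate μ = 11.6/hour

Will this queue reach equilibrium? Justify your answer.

Stability requires ρ = λ/(cμ) < 1
ρ = 39.3/(2 × 11.6) = 39.3/23.20 = 1.6940
Since 1.6940 ≥ 1, the system is UNSTABLE.
Need c > λ/μ = 39.3/11.6 = 3.39.
Minimum servers needed: c = 4.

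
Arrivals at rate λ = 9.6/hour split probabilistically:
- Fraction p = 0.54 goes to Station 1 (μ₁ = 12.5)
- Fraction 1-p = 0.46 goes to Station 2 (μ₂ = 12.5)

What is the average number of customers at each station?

Effective rates: λ₁ = 9.6×0.54 = 5.184, λ₂ = 9.6×0.46 = 4.416
Station 1: ρ₁ = 5.184/12.5 = 0.41472, L₁ = ρ₁/(1-ρ₁) = 0.41472/(1-0.41472) = 0.7086
Station 2: ρ₂ = 4.416/12.5 = 0.3533, L₂ = ρ₂/(1-ρ₂) = 0.3533/(1-0.3533) = 0.5463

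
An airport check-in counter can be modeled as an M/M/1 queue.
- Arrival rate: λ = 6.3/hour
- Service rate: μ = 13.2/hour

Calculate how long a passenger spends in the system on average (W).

First, compute utilization: ρ = λ/μ = 6.3/13.2 = 0.4773
For M/M/1: W = 1/(μ-λ)
W = 1/(13.2-6.3) = 1/6.90
W = 0.1449 hours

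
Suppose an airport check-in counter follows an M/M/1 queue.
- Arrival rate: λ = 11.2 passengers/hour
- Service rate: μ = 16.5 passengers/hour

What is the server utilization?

Server utilization: ρ = λ/μ
ρ = 11.2/16.5 = 0.6788
The server is busy 67.88% of the time.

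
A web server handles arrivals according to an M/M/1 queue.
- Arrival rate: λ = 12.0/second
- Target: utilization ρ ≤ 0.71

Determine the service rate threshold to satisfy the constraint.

ρ = λ/μ, so μ = λ/ρ
μ ≥ 12.0/0.71 = 16.9014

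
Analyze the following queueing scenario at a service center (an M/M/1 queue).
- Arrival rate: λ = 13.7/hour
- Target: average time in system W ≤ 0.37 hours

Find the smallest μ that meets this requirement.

For M/M/1: W = 1/(μ-λ)
Need W ≤ 0.37, so 1/(μ-λ) ≤ 0.37
μ - λ ≥ 1/0.37 = 2.7027
μ ≥ 13.7 + 2.7027 = 16.4027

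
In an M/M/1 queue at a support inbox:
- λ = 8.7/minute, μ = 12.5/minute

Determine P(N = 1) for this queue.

ρ = λ/μ = 8.7/12.5 = 0.6960
P(n) = (1-ρ)ρⁿ
P(1) = (1-0.6960) × 0.6960^1
P(1) = 0.3040 × 0.6960
P(1) = 0.2116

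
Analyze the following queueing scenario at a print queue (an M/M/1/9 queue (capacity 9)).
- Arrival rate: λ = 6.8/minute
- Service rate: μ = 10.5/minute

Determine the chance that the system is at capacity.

ρ = λ/μ = 6.8/10.5 = 0.64762
P₀ = (1-ρ)/(1-ρ^(K+1)) = (1-0.64762)/(1-0.64762^10) = 0.3524/0.9870 = 0.3570
P_K = P₀×ρ^K = 0.3570 × 0.64762^9 = 0.3570 × 0.02004 = 0.007154
Blocking probability = 0.72%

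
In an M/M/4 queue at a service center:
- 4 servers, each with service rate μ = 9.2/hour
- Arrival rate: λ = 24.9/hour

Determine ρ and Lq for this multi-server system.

Traffic intensity: ρ = λ/(cμ) = 24.9/(4×9.2) = 0.6766
Since ρ = 0.6766 < 1, system is stable.
Offered load a = λ/μ = cρ = 24.9/9.2 = 2.7065
P₀ = [ Σₙ₌₀^3 aⁿ/n! + a^4/(4!(1-ρ)) ]⁻¹
Σ = a^0/0! + a^1/1! + a^2/2! + a^3/3! = 1.00000 + 2.70652 + 3.66263 + 3.30433 = 10.6735
a^4/(4!(1-ρ)) = 53.6594/(24 × 0.32337) = 6.9141
P₀ = 1/(10.6735 + 6.9141) = 0.05686
Lq = P₀·a^4·ρ / (4!(1-ρ)²) = 0.056858 × 53.6594 × 0.67663 / (24 × 0.10457) = 0.8226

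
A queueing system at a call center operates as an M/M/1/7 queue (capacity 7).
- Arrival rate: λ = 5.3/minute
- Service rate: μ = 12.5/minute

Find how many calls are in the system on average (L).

ρ = λ/μ = 5.3/12.5 = 0.4240
P₀ = (1-ρ)/(1-ρ^(K+1)) = (1-0.4240)/(1-0.4240^8) = 0.5760/0.9990 = 0.5766
P_K = P₀×ρ^K = 0.57660 × 0.4240^7 = 0.57660 × 0.0024635 = 0.001420
L = ρ[1 - (K+1)ρ^K + Kρ^(K+1)] / [(1-ρ)(1-ρ^(K+1))]
L = 0.4240 × (1 - 8×0.002464 + 7×0.001045) / ((1 - 0.4240) × (1 - 0.001045)) = 0.7277 calls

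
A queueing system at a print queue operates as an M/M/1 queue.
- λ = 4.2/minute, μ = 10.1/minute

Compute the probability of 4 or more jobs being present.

ρ = λ/μ = 4.2/10.1 = 0.41584
P(N ≥ n) = ρⁿ
P(N ≥ 4) = 0.41584^4
P(N ≥ 4) = 0.02990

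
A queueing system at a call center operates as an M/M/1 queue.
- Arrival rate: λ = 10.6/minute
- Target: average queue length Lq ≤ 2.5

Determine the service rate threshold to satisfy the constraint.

For M/M/1: Lq = λ²/(μ(μ-λ))
Need Lq ≤ 2.5, i.e. μ(μ-λ) ≥ λ²/2.5
μ² - 10.6μ - 112.36/2.5 ≥ 0  →  μ² - 10.6μ - 44.9440 ≥ 0
Quadratic formula (positive root): μ = [λ + √(λ² + 4×44.9440)]/2
Discriminant: 112.36 + 4×44.9440 = 292.1360, √292.1360 = 17.0920
μ ≥ (10.6 + 17.0920)/2 = 13.8460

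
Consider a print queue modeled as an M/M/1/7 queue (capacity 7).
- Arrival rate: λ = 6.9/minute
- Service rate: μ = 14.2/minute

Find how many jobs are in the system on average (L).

ρ = λ/μ = 6.9/14.2 = 0.485915
P₀ = (1-ρ)/(1-ρ^(K+1)) = (1-0.485915)/(1-0.485915^8) = 0.5141/0.9969 = 0.5157
P_K = P₀×ρ^K = 0.5157 × 0.485915^7 = 0.5157 × 0.006396 = 0.003298
L = ρ[1 - (K+1)ρ^K + Kρ^(K+1)] / [(1-ρ)(1-ρ^(K+1))]
L = 0.485915 × (1 - 8×0.006396 + 7×0.003108) / ((1 - 0.485915) × (1 - 0.003108)) = 0.9203 jobs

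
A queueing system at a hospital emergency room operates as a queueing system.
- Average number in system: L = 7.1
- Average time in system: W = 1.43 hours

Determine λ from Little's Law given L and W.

Little's Law: L = λW, so λ = L/W
λ = 7.1/1.43 = 4.9650 patients/hour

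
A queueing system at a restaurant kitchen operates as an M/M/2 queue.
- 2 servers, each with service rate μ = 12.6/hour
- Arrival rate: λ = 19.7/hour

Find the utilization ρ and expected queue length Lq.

Traffic intensity: ρ = λ/(cμ) = 19.7/(2×12.6) = 0.7817
Since ρ = 0.7817 < 1, system is stable.
Offered load a = λ/μ = cρ = 19.7/12.6 = 1.5635
P₀ = [ Σₙ₌₀^1 aⁿ/n! + a^2/(2!(1-ρ)) ]⁻¹
Σ = a^0/0! + a^1/1! = 1.0000 + 1.5635 = 2.5635
a^2/(2!(1-ρ)) = 2.44451/(2 × 0.218254) = 5.6001
P₀ = 1/(2.5635 + 5.6001) = 0.1225
Lq = P₀·a^2·ρ / (2!(1-ρ)²) = 0.122494 × 2.44451 × 0.781746 / (2 × 0.0476348) = 2.4571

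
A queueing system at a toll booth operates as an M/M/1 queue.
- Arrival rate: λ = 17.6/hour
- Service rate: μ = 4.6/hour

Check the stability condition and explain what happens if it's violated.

Stability requires ρ = λ/(cμ) < 1
ρ = 17.6/(1 × 4.6) = 17.6/4.60 = 3.8261
Since 3.8261 ≥ 1, the system is UNSTABLE.
Queue grows without bound. Need μ > λ = 17.6.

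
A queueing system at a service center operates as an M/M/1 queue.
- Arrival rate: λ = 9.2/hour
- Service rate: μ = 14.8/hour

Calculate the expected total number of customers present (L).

ρ = λ/μ = 9.2/14.8 = 0.6216
For M/M/1: L = λ/(μ-λ)
L = 9.2/(14.8-9.2) = 9.2/5.60
L = 1.6429 customers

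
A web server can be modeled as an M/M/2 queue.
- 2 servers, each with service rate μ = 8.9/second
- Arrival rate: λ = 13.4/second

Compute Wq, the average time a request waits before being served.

Traffic intensity: ρ = λ/(cμ) = 13.4/(2×8.9) = 0.7528
Since ρ = 0.7528 < 1, system is stable.
Offered load a = λ/μ = cρ = 13.4/8.9 = 1.5056
P₀ = [ Σₙ₌₀^1 aⁿ/n! + a^2/(2!(1-ρ)) ]⁻¹
Σ = a^0/0! + a^1/1! = 1.0000 + 1.5056 = 2.5056
a^2/(2!(1-ρ)) = 2.2669/(2 × 0.24719) = 4.5853
P₀ = 1/(2.5056 + 4.5853) = 0.1410
Lq = P₀·a^2·ρ / (2!(1-ρ)²) = 0.141026 × 2.26689 × 0.752809 / (2 × 0.0611034) = 1.9693
Wq = Lq/λ = 1.9693/13.4 = 0.1470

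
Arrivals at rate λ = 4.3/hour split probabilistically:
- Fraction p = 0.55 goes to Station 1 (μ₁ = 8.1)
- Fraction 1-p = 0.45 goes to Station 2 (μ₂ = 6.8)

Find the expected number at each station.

Effective rates: λ₁ = 4.3×0.55 = 2.365, λ₂ = 4.3×0.45 = 1.935
Station 1: ρ₁ = 2.365/8.1 = 0.2920, L₁ = ρ₁/(1-ρ₁) = 0.2920/(1-0.2920) = 0.4124
Station 2: ρ₂ = 1.935/6.8 = 0.28456, L₂ = ρ₂/(1-ρ₂) = 0.28456/(1-0.28456) = 0.3977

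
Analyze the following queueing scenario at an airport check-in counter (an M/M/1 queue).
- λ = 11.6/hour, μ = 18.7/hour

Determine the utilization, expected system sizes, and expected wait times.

Step 1: ρ = λ/μ = 11.6/18.7 = 0.6203
Step 2: L = λ/(μ-λ) = 11.6/7.10 = 1.6338
Step 3: Lq = λ²/(μ(μ-λ)) = 134.56/(18.7×7.10) = 1.0135
Step 4: W = 1/(μ-λ) = 1/7.10 = 0.140845
Step 5: Wq = λ/(μ(μ-λ)) = 11.6/(18.7×7.10) = 0.08737
Step 6: P(0) = 1-ρ = 0.3797
Verify: L = λW = 11.6×0.140845 = 1.6338 ✔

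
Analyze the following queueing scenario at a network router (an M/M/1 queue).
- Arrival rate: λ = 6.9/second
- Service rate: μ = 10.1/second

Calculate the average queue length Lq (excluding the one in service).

ρ = λ/μ = 6.9/10.1 = 0.6832
For M/M/1: Lq = λ²/(μ(μ-λ))
Lq = 47.61/(10.1 × 3.20)
Lq = 1.4731 packets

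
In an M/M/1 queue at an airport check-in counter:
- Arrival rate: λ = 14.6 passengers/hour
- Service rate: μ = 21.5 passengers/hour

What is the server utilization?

Server utilization: ρ = λ/μ
ρ = 14.6/21.5 = 0.6791
The server is busy 67.91% of the time.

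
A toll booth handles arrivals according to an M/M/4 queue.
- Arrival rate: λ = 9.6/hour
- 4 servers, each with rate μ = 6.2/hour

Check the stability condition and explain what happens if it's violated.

Stability requires ρ = λ/(cμ) < 1
ρ = 9.6/(4 × 6.2) = 9.6/24.80 = 0.3871
Since 0.3871 < 1, the system is STABLE.
The servers are busy 38.71% of the time.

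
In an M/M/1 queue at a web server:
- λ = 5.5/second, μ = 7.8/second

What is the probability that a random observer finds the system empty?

ρ = λ/μ = 5.5/7.8 = 0.7051
P(0) = 1 - ρ = 1 - 0.7051 = 0.2949
The server is idle 29.49% of the time.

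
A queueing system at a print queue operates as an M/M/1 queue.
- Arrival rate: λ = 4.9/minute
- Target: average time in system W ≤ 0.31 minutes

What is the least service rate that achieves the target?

For M/M/1: W = 1/(μ-λ)
Need W ≤ 0.31, so 1/(μ-λ) ≤ 0.31
μ - λ ≥ 1/0.31 = 3.2258
μ ≥ 4.9 + 3.2258 = 8.1258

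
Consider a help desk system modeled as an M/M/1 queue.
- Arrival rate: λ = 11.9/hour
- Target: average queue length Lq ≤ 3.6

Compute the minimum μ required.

For M/M/1: Lq = λ²/(μ(μ-λ))
Need Lq ≤ 3.6, i.e. μ(μ-λ) ≥ λ²/3.6
μ² - 11.9μ - 141.61/3.6 ≥ 0  →  μ² - 11.9μ - 39.33611 ≥ 0
Quadratic formula (positive root): μ = [λ + √(λ² + 4×39.33611)]/2
Discriminant: 141.61 + 4×39.33611 = 298.95444, √298.95444 = 17.290299
μ ≥ (11.9 + 17.290299)/2 = 14.5951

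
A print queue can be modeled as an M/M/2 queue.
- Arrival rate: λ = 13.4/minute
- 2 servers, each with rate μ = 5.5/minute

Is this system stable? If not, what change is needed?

Stability requires ρ = λ/(cμ) < 1
ρ = 13.4/(2 × 5.5) = 13.4/11.00 = 1.2182
Since 1.2182 ≥ 1, the system is UNSTABLE.
Need c > λ/μ = 13.4/5.5 = 2.44.
Minimum servers needed: c = 3.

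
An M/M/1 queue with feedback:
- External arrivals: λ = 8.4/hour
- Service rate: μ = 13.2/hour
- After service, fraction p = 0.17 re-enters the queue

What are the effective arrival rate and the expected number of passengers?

Effective arrival rate: λ_eff = λ/(1-p) = 8.4/(1-0.17) = 8.4/0.83 = 10.12048
ρ = λ_eff/μ = 10.12048/13.2 = 0.766703
L = ρ/(1-ρ) = 0.766703/(1-0.766703) = 3.2864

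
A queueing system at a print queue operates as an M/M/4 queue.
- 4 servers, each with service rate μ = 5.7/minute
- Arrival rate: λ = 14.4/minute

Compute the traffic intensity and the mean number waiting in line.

Traffic intensity: ρ = λ/(cμ) = 14.4/(4×5.7) = 0.6316
Since ρ = 0.6316 < 1, system is stable.
Offered load a = λ/μ = cρ = 14.4/5.7 = 2.5263
P₀ = [ Σₙ₌₀^3 aⁿ/n! + a^4/(4!(1-ρ)) ]⁻¹
Σ = a^0/0! + a^1/1! + a^2/2! + a^3/3! = 1.0000 + 2.5263 + 3.1911 + 2.6873 = 9.4047
a^4/(4!(1-ρ)) = 40.7334/(24 × 0.36842) = 4.6068
P₀ = 1/(9.4047 + 4.6068) = 0.07137
Lq = P₀·a^4·ρ / (4!(1-ρ)²) = 0.071370 × 40.7334 × 0.63158 / (24 × 0.13573) = 0.5636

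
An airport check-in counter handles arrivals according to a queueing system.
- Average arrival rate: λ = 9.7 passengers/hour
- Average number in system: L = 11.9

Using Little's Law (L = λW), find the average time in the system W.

Little's Law: L = λW, so W = L/λ
W = 11.9/9.7 = 1.2268 hours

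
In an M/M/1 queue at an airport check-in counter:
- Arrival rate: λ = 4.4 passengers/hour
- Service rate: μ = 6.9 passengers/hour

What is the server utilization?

Server utilization: ρ = λ/μ
ρ = 4.4/6.9 = 0.6377
The server is busy 63.77% of the time.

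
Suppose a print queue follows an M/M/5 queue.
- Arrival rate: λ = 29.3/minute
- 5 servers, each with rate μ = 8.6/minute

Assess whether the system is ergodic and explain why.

Stability requires ρ = λ/(cμ) < 1
ρ = 29.3/(5 × 8.6) = 29.3/43.00 = 0.6814
Since 0.6814 < 1, the system is STABLE.
The servers are busy 68.14% of the time.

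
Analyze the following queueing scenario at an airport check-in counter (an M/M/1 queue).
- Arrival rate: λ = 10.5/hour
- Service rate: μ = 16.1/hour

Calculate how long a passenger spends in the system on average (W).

First, compute utilization: ρ = λ/μ = 10.5/16.1 = 0.6522
For M/M/1: W = 1/(μ-λ)
W = 1/(16.1-10.5) = 1/5.60
W = 0.1786 hours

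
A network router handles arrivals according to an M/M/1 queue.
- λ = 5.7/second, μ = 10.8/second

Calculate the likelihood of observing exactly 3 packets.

ρ = λ/μ = 5.7/10.8 = 0.52778
P(n) = (1-ρ)ρⁿ
P(3) = (1-0.52778) × 0.52778^3
P(3) = 0.47222 × 0.14701
P(3) = 0.06942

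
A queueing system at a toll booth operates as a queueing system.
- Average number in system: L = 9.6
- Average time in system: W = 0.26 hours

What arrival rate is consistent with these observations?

Little's Law: L = λW, so λ = L/W
λ = 9.6/0.26 = 36.9231 vehicles/hour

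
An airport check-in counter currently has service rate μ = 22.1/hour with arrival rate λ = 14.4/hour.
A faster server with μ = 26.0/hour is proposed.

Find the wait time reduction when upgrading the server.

System 1: ρ₁ = 14.4/22.1 = 0.6516, W₁ = 1/(22.1-14.4) = 0.12987
System 2: ρ₂ = 14.4/26.0 = 0.5538, W₂ = 1/(26.0-14.4) = 0.086207
Improvement: (W₁-W₂)/W₁ = (0.12987-0.086207)/0.12987 = 33.62%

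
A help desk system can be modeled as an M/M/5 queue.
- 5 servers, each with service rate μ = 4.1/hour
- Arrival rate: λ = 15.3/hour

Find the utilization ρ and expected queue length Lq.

Traffic intensity: ρ = λ/(cμ) = 15.3/(5×4.1) = 0.7463
Since ρ = 0.7463 < 1, system is stable.
Offered load a = λ/μ = cρ = 15.3/4.1 = 3.7317
P₀ = [ Σₙ₌₀^4 aⁿ/n! + a^5/(5!(1-ρ)) ]⁻¹
Σ = a^0/0! + a^1/1! + a^2/2! + a^3/3! + a^4/4! = 1.0000 + 3.7317 + 6.9628 + 8.6611 + 8.0801 = 28.4357
a^5/(5!(1-ρ)) = 723.6655/(120 × 0.2536585) = 23.7743
P₀ = 1/(28.4357 + 23.7743) = 0.01915
Lq = P₀·a^5·ρ / (5!(1-ρ)²) = 0.019153 × 723.6655 × 0.74634 / (120 × 0.064343) = 1.3398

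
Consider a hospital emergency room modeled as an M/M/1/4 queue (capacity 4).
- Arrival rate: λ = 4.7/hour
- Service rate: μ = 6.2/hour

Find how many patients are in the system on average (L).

ρ = λ/μ = 4.7/6.2 = 0.75806
P₀ = (1-ρ)/(1-ρ^(K+1)) = (1-0.75806)/(1-0.75806^5) = 0.2419/0.7497 = 0.3227
P_K = P₀×ρ^K = 0.3227 × 0.75806^4 = 0.3227 × 0.3302 = 0.1066
L = ρ[1 - (K+1)ρ^K + Kρ^(K+1)] / [(1-ρ)(1-ρ^(K+1))]
L = 0.75806 × (1 - 5×0.3302 + 4×0.2503) / ((1 - 0.75806) × (1 - 0.2503)) = 1.4636 patients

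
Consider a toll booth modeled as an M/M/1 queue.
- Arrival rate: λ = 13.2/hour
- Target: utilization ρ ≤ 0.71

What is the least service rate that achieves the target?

ρ = λ/μ, so μ = λ/ρ
μ ≥ 13.2/0.71 = 18.5915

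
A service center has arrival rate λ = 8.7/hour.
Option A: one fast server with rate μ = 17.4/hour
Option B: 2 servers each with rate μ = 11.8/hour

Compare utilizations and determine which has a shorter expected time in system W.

Option A: single server μ = 17.4 (M/M/1)
  ρ_A = 8.7/17.4 = 0.5000
  W_A = 1/(μ-λ) = 1/(17.4-8.7) = 1/8.70 = 0.1149

Option B: 2 servers μ = 11.8 (M/M/2)
  ρ_B = λ/(cμ) = 8.7/(2×11.8) = 0.3686
  Offered load a = λ/μ = cρ = 8.7/11.8 = 0.7373
  P₀ = [ Σₙ₌₀^1 aⁿ/n! + a^2/(2!(1-ρ)) ]⁻¹
  Σ = a^0/0! + a^1/1! = 1.0000 + 0.7373 = 1.7373
  a^2/(2!(1-ρ)) = 0.5436/(2 × 0.6314) = 0.4305
  P₀ = 1/(1.7373 + 0.4305) = 0.4613
  Lq = P₀·a^2·ρ / (2!(1-ρ)²) = 0.46130 × 0.54359 × 0.36864 / (2 × 0.39861) = 0.1160
  Wq_B = Lq/λ = 0.11595/8.7 = 0.013328
  W_B = Wq_B + 1/μ = 0.013328 + 0.084746 = 0.09807

Since W_B = 0.09807 < W_A = 0.1149, Option B (multiple servers) has the shorter time in system.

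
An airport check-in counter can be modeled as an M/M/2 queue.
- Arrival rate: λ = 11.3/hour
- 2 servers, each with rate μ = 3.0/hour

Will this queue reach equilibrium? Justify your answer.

Stability requires ρ = λ/(cμ) < 1
ρ = 11.3/(2 × 3.0) = 11.3/6.00 = 1.8833
Since 1.8833 ≥ 1, the system is UNSTABLE.
Need c > λ/μ = 11.3/3.0 = 3.77.
Minimum servers needed: c = 4.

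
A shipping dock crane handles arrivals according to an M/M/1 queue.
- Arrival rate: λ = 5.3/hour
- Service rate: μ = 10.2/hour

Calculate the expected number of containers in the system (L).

ρ = λ/μ = 5.3/10.2 = 0.5196
For M/M/1: L = λ/(μ-λ)
L = 5.3/(10.2-5.3) = 5.3/4.90
L = 1.0816 containers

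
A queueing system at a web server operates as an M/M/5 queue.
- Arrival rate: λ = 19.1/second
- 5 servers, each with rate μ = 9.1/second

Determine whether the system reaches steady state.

Stability requires ρ = λ/(cμ) < 1
ρ = 19.1/(5 × 9.1) = 19.1/45.50 = 0.4198
Since 0.4198 < 1, the system is STABLE.
The servers are busy 41.98% of the time.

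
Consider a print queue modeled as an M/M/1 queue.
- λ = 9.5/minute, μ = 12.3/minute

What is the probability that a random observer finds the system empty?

ρ = λ/μ = 9.5/12.3 = 0.7724
P(0) = 1 - ρ = 1 - 0.7724 = 0.2276
The server is idle 22.76% of the time.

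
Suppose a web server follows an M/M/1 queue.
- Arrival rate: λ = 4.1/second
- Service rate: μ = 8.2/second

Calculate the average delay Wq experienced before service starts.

First, compute utilization: ρ = λ/μ = 4.1/8.2 = 0.5000
For M/M/1: Wq = λ/(μ(μ-λ))
Wq = 4.1/(8.2 × (8.2-4.1))
Wq = 4.1/(8.2 × 4.10)
Wq = 0.1220 seconds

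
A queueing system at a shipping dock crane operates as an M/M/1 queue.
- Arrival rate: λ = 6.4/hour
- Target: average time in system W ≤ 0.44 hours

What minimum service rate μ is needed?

For M/M/1: W = 1/(μ-λ)
Need W ≤ 0.44, so 1/(μ-λ) ≤ 0.44
μ - λ ≥ 1/0.44 = 2.2727
μ ≥ 6.4 + 2.2727 = 8.6727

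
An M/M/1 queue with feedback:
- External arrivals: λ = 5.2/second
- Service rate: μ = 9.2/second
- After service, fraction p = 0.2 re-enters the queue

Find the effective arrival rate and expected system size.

Effective arrival rate: λ_eff = λ/(1-p) = 5.2/(1-0.2) = 5.2/0.80 = 6.5000
ρ = λ_eff/μ = 6.5000/9.2 = 0.70652
L = ρ/(1-ρ) = 0.70652/(1-0.70652) = 2.4074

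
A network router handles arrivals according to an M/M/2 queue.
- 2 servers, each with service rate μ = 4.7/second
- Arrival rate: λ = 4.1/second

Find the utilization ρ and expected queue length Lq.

Traffic intensity: ρ = λ/(cμ) = 4.1/(2×4.7) = 0.4362
Since ρ = 0.4362 < 1, system is stable.
Offered load a = λ/μ = cρ = 4.1/4.7 = 0.8723
P₀ = [ Σₙ₌₀^1 aⁿ/n! + a^2/(2!(1-ρ)) ]⁻¹
Σ = a^0/0! + a^1/1! = 1.0000 + 0.8723 = 1.8723
a^2/(2!(1-ρ)) = 0.76098/(2 × 0.56383) = 0.6748
P₀ = 1/(1.8723 + 0.6748) = 0.3926
Lq = P₀·a^2·ρ / (2!(1-ρ)²) = 0.39259 × 0.76098 × 0.43617 / (2 × 0.31790) = 0.2049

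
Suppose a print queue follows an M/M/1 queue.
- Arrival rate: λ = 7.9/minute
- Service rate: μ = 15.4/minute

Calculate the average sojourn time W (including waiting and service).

First, compute utilization: ρ = λ/μ = 7.9/15.4 = 0.5130
For M/M/1: W = 1/(μ-λ)
W = 1/(15.4-7.9) = 1/7.50
W = 0.1333 minutes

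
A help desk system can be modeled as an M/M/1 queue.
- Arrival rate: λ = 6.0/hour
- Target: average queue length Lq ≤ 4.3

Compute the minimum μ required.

For M/M/1: Lq = λ²/(μ(μ-λ))
Need Lq ≤ 4.3, i.e. μ(μ-λ) ≥ λ²/4.3
μ² - 6.0μ - 36.00/4.3 ≥ 0  →  μ² - 6.0μ - 8.3721 ≥ 0
Quadratic formula (positive root): μ = [λ + √(λ² + 4×8.3721)]/2
Discriminant: 36.00 + 4×8.3721 = 69.4884, √69.4884 = 8.3360
μ ≥ (6.0 + 8.3360)/2 = 7.1680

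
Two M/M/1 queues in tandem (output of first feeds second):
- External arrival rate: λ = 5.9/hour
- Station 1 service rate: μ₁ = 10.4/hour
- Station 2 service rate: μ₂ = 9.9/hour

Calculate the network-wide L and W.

By Jackson's theorem, each station behaves as independent M/M/1.
Station 1: ρ₁ = 5.9/10.4 = 0.5673, L₁ = ρ₁/(1-ρ₁) = λ/(μ₁-λ) = 5.9/4.50 = 1.3111
Station 2: ρ₂ = 5.9/9.9 = 0.5960, L₂ = ρ₂/(1-ρ₂) = λ/(μ₂-λ) = 5.9/4.00 = 1.4750
Total: L = L₁ + L₂ = 1.3111 + 1.4750 = 2.7861
W = L/λ = 2.7861/5.9 = 0.4722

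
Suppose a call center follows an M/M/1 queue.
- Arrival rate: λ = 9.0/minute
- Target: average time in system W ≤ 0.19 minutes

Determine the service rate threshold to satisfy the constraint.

For M/M/1: W = 1/(μ-λ)
Need W ≤ 0.19, so 1/(μ-λ) ≤ 0.19
μ - λ ≥ 1/0.19 = 5.2632
μ ≥ 9.0 + 5.2632 = 14.2632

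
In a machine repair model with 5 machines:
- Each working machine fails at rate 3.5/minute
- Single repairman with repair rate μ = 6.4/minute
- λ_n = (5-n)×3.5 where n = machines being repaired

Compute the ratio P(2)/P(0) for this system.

P(2)/P(0) = ∏_{i=0}^{2-1} λ_i/μ_{i+1}
= (5-0)×3.5/6.4 × (5-1)×3.5/6.4
= 5.9814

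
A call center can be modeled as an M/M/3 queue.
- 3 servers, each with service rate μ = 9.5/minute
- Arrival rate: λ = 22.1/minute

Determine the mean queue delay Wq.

Traffic intensity: ρ = λ/(cμ) = 22.1/(3×9.5) = 0.7754
Since ρ = 0.7754 < 1, system is stable.
Offered load a = λ/μ = cρ = 22.1/9.5 = 2.3263
P₀ = [ Σₙ₌₀^2 aⁿ/n! + a^3/(3!(1-ρ)) ]⁻¹
Σ = a^0/0! + a^1/1! + a^2/2! = 1.0000 + 2.3263 + 2.7059 = 6.0322
a^3/(3!(1-ρ)) = 12.5894/(6 × 0.224561) = 9.3437
P₀ = 1/(6.0322 + 9.3437) = 0.06504
Lq = P₀·a^3·ρ / (3!(1-ρ)²) = 0.065037 × 12.5894 × 0.77544 / (6 × 0.050428) = 2.0984
Wq = Lq/λ = 2.0984/22.1 = 0.09495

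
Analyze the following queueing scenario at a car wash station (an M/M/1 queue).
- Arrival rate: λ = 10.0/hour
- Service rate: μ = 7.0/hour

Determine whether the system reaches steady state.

Stability requires ρ = λ/(cμ) < 1
ρ = 10.0/(1 × 7.0) = 10.0/7.00 = 1.4286
Since 1.4286 ≥ 1, the system is UNSTABLE.
Queue grows without bound. Need μ > λ = 10.0.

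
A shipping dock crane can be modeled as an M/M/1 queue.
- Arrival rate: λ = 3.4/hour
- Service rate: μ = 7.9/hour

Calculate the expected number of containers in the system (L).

ρ = λ/μ = 3.4/7.9 = 0.4304
For M/M/1: L = λ/(μ-λ)
L = 3.4/(7.9-3.4) = 3.4/4.50
L = 0.7556 containers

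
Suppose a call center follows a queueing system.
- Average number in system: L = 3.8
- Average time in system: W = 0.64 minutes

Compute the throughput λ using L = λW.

Little's Law: L = λW, so λ = L/W
λ = 3.8/0.64 = 5.9375 calls/minute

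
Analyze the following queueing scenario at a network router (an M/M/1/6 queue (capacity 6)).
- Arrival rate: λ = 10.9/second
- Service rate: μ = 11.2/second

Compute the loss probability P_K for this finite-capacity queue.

ρ = λ/μ = 10.9/11.2 = 0.973214
P₀ = (1-ρ)/(1-ρ^(K+1)) = (1-0.973214)/(1-0.973214^7) = 0.02679/0.1731 = 0.1548
P_K = P₀×ρ^K = 0.1548 × 0.973214^6 = 0.1548 × 0.8497 = 0.1315
Blocking probability = 13.15%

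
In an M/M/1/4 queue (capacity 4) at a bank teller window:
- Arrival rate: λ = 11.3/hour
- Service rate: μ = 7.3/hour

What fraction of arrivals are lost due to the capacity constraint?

ρ = λ/μ = 11.3/7.3 = 1.54795
P₀ = (1-ρ)/(1-ρ^(K+1)) = (1-1.54795)/(1-1.54795^5) = -0.54795/-7.8876 = 0.06947
P_K = P₀×ρ^K = 0.06947 × 1.54795^4 = 0.06947 × 5.7415 = 0.3989
Blocking probability = 39.89%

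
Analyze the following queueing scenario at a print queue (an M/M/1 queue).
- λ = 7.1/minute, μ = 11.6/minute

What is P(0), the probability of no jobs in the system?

ρ = λ/μ = 7.1/11.6 = 0.6121
P(0) = 1 - ρ = 1 - 0.6121 = 0.3879
The server is idle 38.79% of the time.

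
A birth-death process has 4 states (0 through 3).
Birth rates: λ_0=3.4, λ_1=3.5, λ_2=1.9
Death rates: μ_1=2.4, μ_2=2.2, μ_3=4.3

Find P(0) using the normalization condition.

Ratios P(n)/P(0) = (λ₀···λₙ₋₁)/(μ₁···μₙ):
P(1)/P(0) = (3.4)/(2.4) = 1.41667
P(2)/P(0) = (3.4×3.5)/(2.4×2.2) = 2.25379
P(3)/P(0) = (3.4×3.5×1.9)/(2.4×2.2×4.3) = 0.995860

Normalization: ∑ P(n) = 1
P(0) × (1.00000 + 1.41667 + 2.25379 + 0.995860) = 1
P(0) × 5.6663 = 1
P(0) = 1/5.6663 = 0.1765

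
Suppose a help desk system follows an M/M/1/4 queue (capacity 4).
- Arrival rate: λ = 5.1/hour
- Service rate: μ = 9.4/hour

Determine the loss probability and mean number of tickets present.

ρ = λ/μ = 5.1/9.4 = 0.54255
P₀ = (1-ρ)/(1-ρ^(K+1)) = (1-0.54255)/(1-0.54255^5) = 0.45745/0.95299 = 0.4800
P_K = P₀×ρ^K = 0.4800 × 0.54255^4 = 0.4800 × 0.08665 = 0.04159
Blocking probability P_4 = 0.04159 (4.16%)
L = ρ[1 - (K+1)ρ^K + Kρ^(K+1)] / [(1-ρ)(1-ρ^(K+1))]
L = 0.54255 × (1 - 5×0.08665 + 4×0.04701) / ((1 - 0.54255) × (1 - 0.04701)) = 0.9394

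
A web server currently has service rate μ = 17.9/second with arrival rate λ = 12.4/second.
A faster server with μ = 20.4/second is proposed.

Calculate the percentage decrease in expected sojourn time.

System 1: ρ₁ = 12.4/17.9 = 0.6927, W₁ = 1/(17.9-12.4) = 0.18182
System 2: ρ₂ = 12.4/20.4 = 0.6078, W₂ = 1/(20.4-12.4) = 0.12500
Improvement: (W₁-W₂)/W₁ = (0.18182-0.12500)/0.18182 = 31.25%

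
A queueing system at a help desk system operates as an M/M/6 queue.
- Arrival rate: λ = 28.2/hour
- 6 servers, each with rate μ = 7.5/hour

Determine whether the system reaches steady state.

Stability requires ρ = λ/(cμ) < 1
ρ = 28.2/(6 × 7.5) = 28.2/45.00 = 0.6267
Since 0.6267 < 1, the system is STABLE.
The servers are busy 62.67% of the time.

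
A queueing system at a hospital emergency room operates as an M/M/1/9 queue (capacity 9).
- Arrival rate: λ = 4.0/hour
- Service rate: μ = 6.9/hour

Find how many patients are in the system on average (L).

ρ = λ/μ = 4.0/6.9 = 0.57971
P₀ = (1-ρ)/(1-ρ^(K+1)) = (1-0.57971)/(1-0.57971^10) = 0.4203/0.9957 = 0.4221
P_K = P₀×ρ^K = 0.4221 × 0.57971^9 = 0.4221 × 0.007394 = 0.003121
L = ρ[1 - (K+1)ρ^K + Kρ^(K+1)] / [(1-ρ)(1-ρ^(K+1))]
L = 0.57971 × (1 - 10×0.007394 + 9×0.004287) / ((1 - 0.57971) × (1 - 0.004287)) = 1.3363 patients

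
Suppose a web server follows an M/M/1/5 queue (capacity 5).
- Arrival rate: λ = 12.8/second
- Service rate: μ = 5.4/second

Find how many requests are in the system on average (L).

ρ = λ/μ = 12.8/5.4 = 2.37037
P₀ = (1-ρ)/(1-ρ^(K+1)) = (1-2.37037)/(1-2.37037^6) = -1.3704/-176.3768 = 0.007770
P_K = P₀×ρ^K = 0.007770 × 2.37037^5 = 0.007770 × 74.8309 = 0.5814
L = ρ[1 - (K+1)ρ^K + Kρ^(K+1)] / [(1-ρ)(1-ρ^(K+1))]
L = 2.37037 × (1 - 6×74.8309 + 5×177.3768) / ((1 - 2.37037) × (1 - 177.3768)) = 4.3043 requests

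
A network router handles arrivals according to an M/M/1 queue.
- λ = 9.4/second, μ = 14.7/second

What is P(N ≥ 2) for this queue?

ρ = λ/μ = 9.4/14.7 = 0.63946
P(N ≥ n) = ρⁿ
P(N ≥ 2) = 0.63946^2
P(N ≥ 2) = 0.4089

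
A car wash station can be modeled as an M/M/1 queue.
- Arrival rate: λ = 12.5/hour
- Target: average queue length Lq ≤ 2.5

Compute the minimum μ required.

For M/M/1: Lq = λ²/(μ(μ-λ))
Need Lq ≤ 2.5, i.e. μ(μ-λ) ≥ λ²/2.5
μ² - 12.5μ - 156.25/2.5 ≥ 0  →  μ² - 12.5μ - 62.5000 ≥ 0
Quadratic formula (positive root): μ = [λ + √(λ² + 4×62.5000)]/2
Discriminant: 156.25 + 4×62.5000 = 406.2500, √406.2500 = 20.1556
μ ≥ (12.5 + 20.1556)/2 = 16.3278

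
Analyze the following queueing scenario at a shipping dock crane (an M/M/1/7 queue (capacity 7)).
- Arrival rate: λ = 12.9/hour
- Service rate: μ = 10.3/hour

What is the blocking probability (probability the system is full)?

ρ = λ/μ = 12.9/10.3 = 1.25243
P₀ = (1-ρ)/(1-ρ^(K+1)) = (1-1.25243)/(1-1.25243^8) = -0.25243/-5.0538 = 0.04995
P_K = P₀×ρ^K = 0.04995 × 1.25243^7 = 0.04995 × 4.8336 = 0.2414
Blocking probability = 24.14%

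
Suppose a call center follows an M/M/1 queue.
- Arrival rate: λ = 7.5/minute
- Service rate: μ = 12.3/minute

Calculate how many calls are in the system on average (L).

ρ = λ/μ = 7.5/12.3 = 0.6098
For M/M/1: L = λ/(μ-λ)
L = 7.5/(12.3-7.5) = 7.5/4.80
L = 1.5625 calls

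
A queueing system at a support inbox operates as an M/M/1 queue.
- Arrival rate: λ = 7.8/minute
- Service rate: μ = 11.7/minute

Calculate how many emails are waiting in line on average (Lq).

ρ = λ/μ = 7.8/11.7 = 0.6667
For M/M/1: Lq = λ²/(μ(μ-λ))
Lq = 60.84/(11.7 × 3.90)
Lq = 1.3333 emails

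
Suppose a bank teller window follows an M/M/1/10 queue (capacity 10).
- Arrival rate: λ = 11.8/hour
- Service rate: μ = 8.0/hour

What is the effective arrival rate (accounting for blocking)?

ρ = λ/μ = 11.8/8.0 = 1.4750
P₀ = (1-ρ)/(1-ρ^(K+1)) = (1-1.4750)/(1-1.4750^11) = -0.4750/-70.8972 = 0.006700
P_K = P₀×ρ^K = 0.006700 × 1.4750^10 = 0.006700 × 48.7439 = 0.3266
λ_eff = λ(1-P_K) = 11.8 × (1 - 0.32658) = 11.8 × 0.67342 = 7.9464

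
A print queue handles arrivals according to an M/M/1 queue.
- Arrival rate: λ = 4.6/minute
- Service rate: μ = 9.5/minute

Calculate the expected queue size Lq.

ρ = λ/μ = 4.6/9.5 = 0.4842
For M/M/1: Lq = λ²/(μ(μ-λ))
Lq = 21.16/(9.5 × 4.90)
Lq = 0.4546 jobs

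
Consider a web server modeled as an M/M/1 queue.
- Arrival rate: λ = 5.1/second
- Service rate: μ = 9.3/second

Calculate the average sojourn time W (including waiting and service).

First, compute utilization: ρ = λ/μ = 5.1/9.3 = 0.5484
For M/M/1: W = 1/(μ-λ)
W = 1/(9.3-5.1) = 1/4.20
W = 0.2381 seconds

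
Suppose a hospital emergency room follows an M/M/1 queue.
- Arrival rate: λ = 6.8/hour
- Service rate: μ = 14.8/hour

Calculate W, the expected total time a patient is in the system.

First, compute utilization: ρ = λ/μ = 6.8/14.8 = 0.4595
For M/M/1: W = 1/(μ-λ)
W = 1/(14.8-6.8) = 1/8.00
W = 0.1250 hours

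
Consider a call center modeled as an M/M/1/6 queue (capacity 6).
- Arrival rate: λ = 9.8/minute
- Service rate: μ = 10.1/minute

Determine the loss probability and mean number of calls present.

ρ = λ/μ = 9.8/10.1 = 0.9703
P₀ = (1-ρ)/(1-ρ^(K+1)) = (1-0.9703)/(1-0.9703^7) = 0.02970/0.1903 = 0.1561
P_K = P₀×ρ^K = 0.1561 × 0.9703^6 = 0.1561 × 0.8345 = 0.1303
Blocking probability P_6 = 0.1303 (13.03%)
L = ρ[1 - (K+1)ρ^K + Kρ^(K+1)] / [(1-ρ)(1-ρ^(K+1))]
L = 0.9703 × (1 - 7×0.8345189 + 6×0.8097337) / ((1 - 0.9703) × (1 - 0.8097337)) = 2.8795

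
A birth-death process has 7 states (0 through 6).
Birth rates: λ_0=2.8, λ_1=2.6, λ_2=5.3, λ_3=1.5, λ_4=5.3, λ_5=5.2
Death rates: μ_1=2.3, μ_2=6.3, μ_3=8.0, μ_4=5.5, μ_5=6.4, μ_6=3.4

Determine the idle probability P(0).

Ratios P(n)/P(0) = (λ₀···λₙ₋₁)/(μ₁···μₙ):
P(1)/P(0) = (2.8)/(2.3) = 1.2174
P(2)/P(0) = (2.8×2.6)/(2.3×6.3) = 0.50242
P(3)/P(0) = (2.8×2.6×5.3)/(2.3×6.3×8.0) = 0.33285
P(4)/P(0) = (2.8×2.6×5.3×1.5)/(2.3×6.3×8.0×5.5) = 0.090777
P(5)/P(0) = (2.8×2.6×5.3×1.5×5.3)/(2.3×6.3×8.0×5.5×6.4) = 0.075175
P(6)/P(0) = (2.8×2.6×5.3×1.5×5.3×5.2)/(2.3×6.3×8.0×5.5×6.4×3.4) = 0.11497

Normalization: ∑ P(n) = 1
P(0) × (1.0000 + 1.2174 + 0.50242 + 0.33285 + 0.090777 + 0.075175 + 0.11497) = 1
P(0) × 3.3336 = 1
P(0) = 1/3.3336 = 0.3000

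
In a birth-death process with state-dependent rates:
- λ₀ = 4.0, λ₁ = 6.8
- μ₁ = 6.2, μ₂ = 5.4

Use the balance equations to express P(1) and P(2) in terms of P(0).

Balance equations:
State 0: λ₀P₀ = μ₁P₁ → P₁ = (λ₀/μ₁)P₀ = (4.0/6.2)P₀ = 0.6452P₀
State 1: P₂ = (λ₀λ₁)/(μ₁μ₂)P₀ = (4.0×6.8)/(6.2×5.4)P₀ = 0.8124P₀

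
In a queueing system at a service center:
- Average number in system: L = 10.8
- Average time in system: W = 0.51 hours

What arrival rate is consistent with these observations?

Little's Law: L = λW, so λ = L/W
λ = 10.8/0.51 = 21.1765 customers/hour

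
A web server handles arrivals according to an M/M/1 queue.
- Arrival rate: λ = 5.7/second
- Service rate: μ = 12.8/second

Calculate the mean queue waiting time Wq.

First, compute utilization: ρ = λ/μ = 5.7/12.8 = 0.4453
For M/M/1: Wq = λ/(μ(μ-λ))
Wq = 5.7/(12.8 × (12.8-5.7))
Wq = 5.7/(12.8 × 7.10)
Wq = 0.06272 seconds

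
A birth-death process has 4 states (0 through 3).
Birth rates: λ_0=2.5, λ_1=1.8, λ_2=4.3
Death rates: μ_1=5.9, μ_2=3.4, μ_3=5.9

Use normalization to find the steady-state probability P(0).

Ratios P(n)/P(0) = (λ₀···λₙ₋₁)/(μ₁···μₙ):
P(1)/P(0) = (2.5)/(5.9) = 0.4237
P(2)/P(0) = (2.5×1.8)/(5.9×3.4) = 0.2243
P(3)/P(0) = (2.5×1.8×4.3)/(5.9×3.4×5.9) = 0.1635

Normalization: ∑ P(n) = 1
P(0) × (1.0000 + 0.4237 + 0.2243 + 0.1635) = 1
P(0) × 1.8115 = 1
P(0) = 1/1.8115 = 0.5520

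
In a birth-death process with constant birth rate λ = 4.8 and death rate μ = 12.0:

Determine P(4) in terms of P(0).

For constant rates: P(n)/P(0) = (λ/μ)^n
P(4)/P(0) = (4.8/12.0)^4 = 0.4000^4 = 0.02560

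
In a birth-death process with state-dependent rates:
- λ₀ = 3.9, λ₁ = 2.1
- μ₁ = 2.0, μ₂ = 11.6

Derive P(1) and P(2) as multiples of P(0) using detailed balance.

Balance equations:
State 0: λ₀P₀ = μ₁P₁ → P₁ = (λ₀/μ₁)P₀ = (3.9/2.0)P₀ = 1.9500P₀
State 1: P₂ = (λ₀λ₁)/(μ₁μ₂)P₀ = (3.9×2.1)/(2.0×11.6)P₀ = 0.3530P₀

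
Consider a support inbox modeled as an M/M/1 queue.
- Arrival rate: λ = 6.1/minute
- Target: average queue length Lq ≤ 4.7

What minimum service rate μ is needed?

For M/M/1: Lq = λ²/(μ(μ-λ))
Need Lq ≤ 4.7, i.e. μ(μ-λ) ≥ λ²/4.7
μ² - 6.1μ - 37.21/4.7 ≥ 0  →  μ² - 6.1μ - 7.91702 ≥ 0
Quadratic formula (positive root): μ = [λ + √(λ² + 4×7.91702)]/2
Discriminant: 37.21 + 4×7.91702 = 68.8781, √68.8781 = 8.29928
μ ≥ (6.1 + 8.29928)/2 = 7.1996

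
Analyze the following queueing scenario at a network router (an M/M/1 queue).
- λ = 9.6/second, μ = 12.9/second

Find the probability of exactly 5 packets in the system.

ρ = λ/μ = 9.6/12.9 = 0.7442
P(n) = (1-ρ)ρⁿ
P(5) = (1-0.7442) × 0.7442^5
P(5) = 0.25580 × 0.22827
P(5) = 0.05839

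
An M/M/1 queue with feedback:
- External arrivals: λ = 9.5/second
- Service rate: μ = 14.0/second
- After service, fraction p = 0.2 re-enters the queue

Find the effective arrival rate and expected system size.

Effective arrival rate: λ_eff = λ/(1-p) = 9.5/(1-0.2) = 9.5/0.80 = 11.8750
ρ = λ_eff/μ = 11.8750/14.0 = 0.848214
L = ρ/(1-ρ) = 0.848214/(1-0.848214) = 5.5882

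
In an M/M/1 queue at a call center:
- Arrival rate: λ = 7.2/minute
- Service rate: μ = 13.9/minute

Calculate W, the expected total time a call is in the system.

First, compute utilization: ρ = λ/μ = 7.2/13.9 = 0.5180
For M/M/1: W = 1/(μ-λ)
W = 1/(13.9-7.2) = 1/6.70
W = 0.1493 minutes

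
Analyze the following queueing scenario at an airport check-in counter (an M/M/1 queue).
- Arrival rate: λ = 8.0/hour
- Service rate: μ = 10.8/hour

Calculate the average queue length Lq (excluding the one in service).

ρ = λ/μ = 8.0/10.8 = 0.7407
For M/M/1: Lq = λ²/(μ(μ-λ))
Lq = 64.00/(10.8 × 2.80)
Lq = 2.1164 passengers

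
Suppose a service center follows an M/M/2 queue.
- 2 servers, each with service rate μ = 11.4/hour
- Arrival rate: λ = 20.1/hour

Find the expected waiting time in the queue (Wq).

Traffic intensity: ρ = λ/(cμ) = 20.1/(2×11.4) = 0.8816
Since ρ = 0.8816 < 1, system is stable.
Offered load a = λ/μ = cρ = 20.1/11.4 = 1.7632
P₀ = [ Σₙ₌₀^1 aⁿ/n! + a^2/(2!(1-ρ)) ]⁻¹
Σ = a^0/0! + a^1/1! = 1.0000 + 1.7632 = 2.7632
a^2/(2!(1-ρ)) = 3.1087/(2 × 0.11842) = 13.1257
P₀ = 1/(2.7632 + 13.1257) = 0.06294
Lq = P₀·a^2·ρ / (2!(1-ρ)²) = 0.06293706 × 3.108726 × 0.8815789 / (2 × 0.01402355) = 6.1498
Wq = Lq/λ = 6.1498/20.1 = 0.3060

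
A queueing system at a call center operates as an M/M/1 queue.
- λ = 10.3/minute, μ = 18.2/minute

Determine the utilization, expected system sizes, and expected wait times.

Step 1: ρ = λ/μ = 10.3/18.2 = 0.5659
Step 2: L = λ/(μ-λ) = 10.3/7.90 = 1.3038
Step 3: Lq = λ²/(μ(μ-λ)) = 106.09/(18.2×7.90) = 0.7379
Step 4: W = 1/(μ-λ) = 1/7.90 = 0.12658
Step 5: Wq = λ/(μ(μ-λ)) = 10.3/(18.2×7.90) = 0.07164
Step 6: P(0) = 1-ρ = 0.4341
Verify: L = λW = 10.3×0.12658 = 1.3038 ✔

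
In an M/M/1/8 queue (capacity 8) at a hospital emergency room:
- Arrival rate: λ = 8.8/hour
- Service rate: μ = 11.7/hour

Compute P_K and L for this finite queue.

ρ = λ/μ = 8.8/11.7 = 0.752137
P₀ = (1-ρ)/(1-ρ^(K+1)) = (1-0.752137)/(1-0.752137^9) = 0.2479/0.9230 = 0.2686
P_K = P₀×ρ^K = 0.2686 × 0.752137^8 = 0.2686 × 0.1024 = 0.02750
Blocking probability P_8 = 0.02750 (2.75%)
L = ρ[1 - (K+1)ρ^K + Kρ^(K+1)] / [(1-ρ)(1-ρ^(K+1))]
L = 0.752137 × (1 - 9×0.10242 + 8×0.077032) / ((1 - 0.752137) × (1 - 0.077032)) = 2.2833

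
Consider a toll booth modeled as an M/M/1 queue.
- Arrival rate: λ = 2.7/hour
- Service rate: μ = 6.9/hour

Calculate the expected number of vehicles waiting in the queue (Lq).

ρ = λ/μ = 2.7/6.9 = 0.3913
For M/M/1: Lq = λ²/(μ(μ-λ))
Lq = 7.29/(6.9 × 4.20)
Lq = 0.2516 vehicles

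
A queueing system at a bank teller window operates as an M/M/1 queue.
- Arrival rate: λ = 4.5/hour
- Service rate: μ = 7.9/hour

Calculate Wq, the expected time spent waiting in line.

First, compute utilization: ρ = λ/μ = 4.5/7.9 = 0.5696
For M/M/1: Wq = λ/(μ(μ-λ))
Wq = 4.5/(7.9 × (7.9-4.5))
Wq = 4.5/(7.9 × 3.40)
Wq = 0.1675 hours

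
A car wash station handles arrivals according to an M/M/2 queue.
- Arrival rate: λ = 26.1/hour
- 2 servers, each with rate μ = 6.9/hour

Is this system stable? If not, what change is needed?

Stability requires ρ = λ/(cμ) < 1
ρ = 26.1/(2 × 6.9) = 26.1/13.80 = 1.8913
Since 1.8913 ≥ 1, the system is UNSTABLE.
Need c > λ/μ = 26.1/6.9 = 3.78.
Minimum servers needed: c = 4.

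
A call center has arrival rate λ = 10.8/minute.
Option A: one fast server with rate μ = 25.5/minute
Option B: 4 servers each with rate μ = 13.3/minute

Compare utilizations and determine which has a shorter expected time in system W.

Option A: single server μ = 25.5 (M/M/1)
  ρ_A = 10.8/25.5 = 0.4235
  W_A = 1/(μ-λ) = 1/(25.5-10.8) = 1/14.70 = 0.06803

Option B: 4 servers μ = 13.3 (M/M/4)
  ρ_B = λ/(cμ) = 10.8/(4×13.3) = 0.2030
  Offered load a = λ/μ = cρ = 10.8/13.3 = 0.8120
  P₀ = [ Σₙ₌₀^3 aⁿ/n! + a^4/(4!(1-ρ)) ]⁻¹
  Σ = a^0/0! + a^1/1! + a^2/2! + a^3/3! = 1.0000 + 0.81203 + 0.32970 + 0.089241 = 2.2310
  a^4/(4!(1-ρ)) = 0.4348/(24 × 0.7970) = 0.02273
  P₀ = 1/(2.2310 + 0.02273) = 0.4437
  Lq = P₀·a^4·ρ / (4!(1-ρ)²) = 0.4437 × 0.4348 × 0.2030 / (24 × 0.6352) = 0.002569
  Wq_B = Lq/λ = 0.002569/10.8 = 0.0002379
  W_B = Wq_B + 1/μ = 0.0002379 + 0.07519 = 0.07543

Since W_A = 0.06803 < W_B = 0.07543, Option A (single fast server) has the shorter time in system.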